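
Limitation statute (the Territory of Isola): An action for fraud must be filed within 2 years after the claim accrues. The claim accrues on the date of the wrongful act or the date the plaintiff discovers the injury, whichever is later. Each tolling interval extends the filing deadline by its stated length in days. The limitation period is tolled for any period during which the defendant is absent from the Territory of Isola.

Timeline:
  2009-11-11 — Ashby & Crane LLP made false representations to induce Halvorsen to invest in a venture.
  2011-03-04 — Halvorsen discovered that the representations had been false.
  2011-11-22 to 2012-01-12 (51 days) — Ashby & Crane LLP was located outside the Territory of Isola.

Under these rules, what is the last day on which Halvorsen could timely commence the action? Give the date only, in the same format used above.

The claim accrued on 2011-03-04 — the later of the 2009-11-11 act and the 2011-03-04 discovery.
2 years from 2011-03-04 is 2013-03-04.
The defendant's absence from the jurisdiction from 2011-11-22 to 2012-01-12 tolled the period for 51 days, extending the deadline to 2013-04-24.

2013-04-24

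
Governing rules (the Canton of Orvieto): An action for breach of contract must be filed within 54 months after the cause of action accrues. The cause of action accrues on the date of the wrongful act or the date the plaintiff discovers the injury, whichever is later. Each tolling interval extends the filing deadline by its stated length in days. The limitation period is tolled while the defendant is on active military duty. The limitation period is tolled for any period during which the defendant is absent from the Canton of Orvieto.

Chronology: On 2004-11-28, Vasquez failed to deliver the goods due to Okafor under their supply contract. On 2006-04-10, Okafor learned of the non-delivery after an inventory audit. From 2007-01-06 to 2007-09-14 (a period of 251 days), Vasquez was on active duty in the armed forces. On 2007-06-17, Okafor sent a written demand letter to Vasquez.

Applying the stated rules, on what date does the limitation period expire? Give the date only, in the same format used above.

The claim accrued on 2006-04-10 — the later of the 2004-11-28 act and the 2006-04-10 discovery.
54 months from 2006-04-10 is 2010-10-10.
The defendant's active military service from 2007-01-06 to 2007-09-14 tolled the period for 251 days, extending the deadline to 2011-06-18.
None of the other events listed affects the running of the period under the stated rules.

2011-06-18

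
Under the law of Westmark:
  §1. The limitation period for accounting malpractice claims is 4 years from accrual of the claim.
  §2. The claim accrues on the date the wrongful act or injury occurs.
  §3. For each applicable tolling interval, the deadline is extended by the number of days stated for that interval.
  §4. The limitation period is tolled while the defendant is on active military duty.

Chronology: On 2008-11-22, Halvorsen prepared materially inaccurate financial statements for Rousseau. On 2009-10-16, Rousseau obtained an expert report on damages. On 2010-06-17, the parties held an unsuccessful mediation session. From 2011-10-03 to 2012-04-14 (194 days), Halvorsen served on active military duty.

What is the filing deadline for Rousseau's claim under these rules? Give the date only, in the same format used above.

The claim accrued on 2008-11-22, when the wrongful act occurred.
4 years from 2008-11-22 is 2012-11-22.
The defendant's active military service from 2011-10-03 to 2012-04-14 tolled the period for 194 days, extending the deadline to 2013-06-04.
The other events in the timeline have no effect on the limitation period under the stated rules.

2013-06-04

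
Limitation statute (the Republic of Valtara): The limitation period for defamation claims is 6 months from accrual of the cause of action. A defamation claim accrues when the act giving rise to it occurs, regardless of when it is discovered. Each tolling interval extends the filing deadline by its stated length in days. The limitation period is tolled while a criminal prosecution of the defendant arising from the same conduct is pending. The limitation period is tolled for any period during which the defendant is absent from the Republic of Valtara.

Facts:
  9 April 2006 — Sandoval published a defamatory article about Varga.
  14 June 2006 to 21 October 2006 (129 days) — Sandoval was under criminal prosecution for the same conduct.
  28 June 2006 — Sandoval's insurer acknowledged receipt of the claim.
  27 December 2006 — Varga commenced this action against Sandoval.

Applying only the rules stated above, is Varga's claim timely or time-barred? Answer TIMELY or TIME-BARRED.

The cause of action accrued on 9 April 2006, the date of the act.
The untolled deadline — 6 months after 9 April 2006 — is 9 October 2006.
The period was tolled for 129 days by the pending criminal prosecution (14 June 2006 to 21 October 2006), pushing the deadline to 15 February 2007.
The other events in the timeline have no effect on the limitation period under the stated rules.
Varga filed on 27 December 2006, before the 15 February 2007 deadline, so the action is timely.

TIMELY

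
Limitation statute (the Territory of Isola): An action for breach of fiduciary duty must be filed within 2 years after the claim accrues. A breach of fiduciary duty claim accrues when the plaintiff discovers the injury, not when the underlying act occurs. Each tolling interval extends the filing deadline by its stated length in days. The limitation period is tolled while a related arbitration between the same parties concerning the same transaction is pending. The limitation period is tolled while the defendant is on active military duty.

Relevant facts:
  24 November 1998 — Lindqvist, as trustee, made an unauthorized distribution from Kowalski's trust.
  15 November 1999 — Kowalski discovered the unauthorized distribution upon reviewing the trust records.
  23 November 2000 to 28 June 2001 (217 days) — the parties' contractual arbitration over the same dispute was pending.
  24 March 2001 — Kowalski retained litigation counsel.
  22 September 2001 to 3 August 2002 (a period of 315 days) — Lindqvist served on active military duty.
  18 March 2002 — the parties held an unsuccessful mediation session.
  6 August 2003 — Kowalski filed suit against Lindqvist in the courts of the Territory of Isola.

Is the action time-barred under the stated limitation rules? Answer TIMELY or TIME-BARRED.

TIME-BARRED

The claim did not accrue until Kowalski discovered the injury on 15 November 1999; the 24 November 1998 act date does not start the clock under the stated rule.
2 years from 15 November 1999 is 15 November 2001.
The period was tolled for 217 days by the pending related arbitration (23 November 2000 to 28 June 2001), pushing the deadline to 20 June 2002.
The defendant's active military service from 22 September 2001 to 3 August 2002 tolled the period for 315 days, extending the deadline to 1 May 2003.
The other events in the timeline have no effect on the limitation period under the stated rules.
Filing on 6 August 2003 missed the 1 May 2003 deadline — the action is time-barred.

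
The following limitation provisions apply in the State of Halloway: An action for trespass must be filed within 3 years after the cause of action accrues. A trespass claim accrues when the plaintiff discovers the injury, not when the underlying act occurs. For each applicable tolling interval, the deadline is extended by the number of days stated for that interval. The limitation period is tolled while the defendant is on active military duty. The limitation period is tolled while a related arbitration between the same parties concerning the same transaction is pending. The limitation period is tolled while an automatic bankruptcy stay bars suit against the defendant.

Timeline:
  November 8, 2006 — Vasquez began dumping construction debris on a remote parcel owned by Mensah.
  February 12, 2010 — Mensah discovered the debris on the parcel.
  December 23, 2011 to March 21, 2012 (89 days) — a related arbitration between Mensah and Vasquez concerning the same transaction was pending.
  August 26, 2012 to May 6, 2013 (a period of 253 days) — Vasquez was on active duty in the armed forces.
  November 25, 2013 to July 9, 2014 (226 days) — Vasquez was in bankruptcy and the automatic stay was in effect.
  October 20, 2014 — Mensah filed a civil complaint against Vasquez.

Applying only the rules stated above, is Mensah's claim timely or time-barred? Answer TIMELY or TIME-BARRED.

The claim did not accrue until Mensah discovered the injury on February 12, 2010; the November 8, 2006 act date does not start the clock under the stated rule.
Adding the 3 years base period to February 12, 2010 gives a deadline of February 12, 2013, before any tolling.
The pending related arbitration from December 23, 2011 to March 21, 2012 tolled the period for 89 days, extending the deadline to May 12, 2013.
The defendant's active military service from August 26, 2012 to May 6, 2013 tolled the period for 253 days, extending the deadline to January 20, 2014.
The period was tolled for 226 days by the automatic bankruptcy stay (November 25, 2013 to July 9, 2014), pushing the deadline to September 3, 2014.
The October 20, 2014 filing falls after the September 3, 2014 deadline; the claim is time-barred.

TIME-BARRED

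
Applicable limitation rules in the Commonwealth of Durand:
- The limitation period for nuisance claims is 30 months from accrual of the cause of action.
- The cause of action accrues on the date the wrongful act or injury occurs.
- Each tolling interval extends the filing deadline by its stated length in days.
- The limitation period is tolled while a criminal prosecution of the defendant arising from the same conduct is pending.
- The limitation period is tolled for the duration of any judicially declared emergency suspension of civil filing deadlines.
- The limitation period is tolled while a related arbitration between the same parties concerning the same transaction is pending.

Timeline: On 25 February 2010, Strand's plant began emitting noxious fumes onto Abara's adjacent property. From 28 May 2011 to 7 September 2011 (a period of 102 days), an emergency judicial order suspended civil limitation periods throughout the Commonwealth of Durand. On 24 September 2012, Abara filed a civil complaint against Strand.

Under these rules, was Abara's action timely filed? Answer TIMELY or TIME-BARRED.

TIMELY

The limitation period began to run on 25 February 2010.
30 months from 25 February 2010 is 25 August 2012.
The emergency suspension of filing deadlines from 28 May 2011 to 7 September 2011 tolled the period for 102 days, extending the deadline to 5 December 2012.
The 24 September 2012 filing precedes the 5 December 2012 deadline; the claim is timely.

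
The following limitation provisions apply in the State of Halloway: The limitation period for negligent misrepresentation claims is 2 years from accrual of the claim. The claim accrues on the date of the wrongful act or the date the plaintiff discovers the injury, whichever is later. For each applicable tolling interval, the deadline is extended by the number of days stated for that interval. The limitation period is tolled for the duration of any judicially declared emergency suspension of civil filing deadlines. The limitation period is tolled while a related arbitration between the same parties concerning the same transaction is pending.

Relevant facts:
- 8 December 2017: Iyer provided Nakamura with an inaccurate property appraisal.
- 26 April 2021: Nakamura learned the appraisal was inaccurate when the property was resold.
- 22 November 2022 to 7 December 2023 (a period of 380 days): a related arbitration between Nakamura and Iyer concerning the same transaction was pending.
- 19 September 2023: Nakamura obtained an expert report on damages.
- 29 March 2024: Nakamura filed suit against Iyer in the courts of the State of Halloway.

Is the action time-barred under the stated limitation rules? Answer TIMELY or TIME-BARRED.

TIMELY

Because discovery on 26 April 2021 post-dates the 8 December 2017 act, accrual under the later-of rule falls on 26 April 2021.
The untolled deadline — 2 years after 26 April 2021 — is 26 April 2023.
The period was tolled for 380 days by the pending related arbitration (22 November 2022 to 7 December 2023), pushing the deadline to 10 May 2024.
None of the other events listed affects the running of the period under the stated rules.
Nakamura filed on 29 March 2024, before the 10 May 2024 deadline, so the action is timely.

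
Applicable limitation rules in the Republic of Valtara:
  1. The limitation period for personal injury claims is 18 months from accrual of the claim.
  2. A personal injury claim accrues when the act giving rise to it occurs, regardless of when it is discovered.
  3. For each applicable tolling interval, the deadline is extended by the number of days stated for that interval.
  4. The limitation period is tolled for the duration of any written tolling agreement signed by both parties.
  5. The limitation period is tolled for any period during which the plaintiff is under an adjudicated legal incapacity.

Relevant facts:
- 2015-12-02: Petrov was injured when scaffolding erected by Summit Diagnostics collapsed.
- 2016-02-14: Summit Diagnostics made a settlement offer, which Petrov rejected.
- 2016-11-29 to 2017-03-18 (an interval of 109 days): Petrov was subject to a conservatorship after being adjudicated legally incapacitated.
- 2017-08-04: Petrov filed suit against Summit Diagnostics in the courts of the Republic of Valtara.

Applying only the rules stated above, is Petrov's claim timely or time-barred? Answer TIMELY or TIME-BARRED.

The claim accrued on 2015-12-02, when the wrongful act occurred.
18 months from 2015-12-02 is 2017-06-02.
The plaintiff's legal incapacity from 2016-11-29 to 2017-03-18 tolled the period for 109 days, extending the deadline to 2017-09-19.
None of the other events listed affects the running of the period under the stated rules.
The 2017-08-04 filing precedes the 2017-09-19 deadline; the claim is timely.

TIMELY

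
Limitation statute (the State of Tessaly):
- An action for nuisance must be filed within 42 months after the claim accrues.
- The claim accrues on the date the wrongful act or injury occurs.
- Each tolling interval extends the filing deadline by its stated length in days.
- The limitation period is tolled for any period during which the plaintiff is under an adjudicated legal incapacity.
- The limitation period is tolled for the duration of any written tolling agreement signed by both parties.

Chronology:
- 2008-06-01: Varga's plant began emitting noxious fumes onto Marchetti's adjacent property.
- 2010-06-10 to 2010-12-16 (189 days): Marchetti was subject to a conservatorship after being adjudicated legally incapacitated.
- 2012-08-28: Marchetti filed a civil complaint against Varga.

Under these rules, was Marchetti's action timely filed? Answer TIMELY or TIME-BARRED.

The claim accrued on 2008-06-01, when the wrongful act occurred.
42 months from 2008-06-01 is 2011-12-01.
The period was tolled for 189 days by the plaintiff's legal incapacity (2010-06-10 to 2010-12-16), pushing the deadline to 2012-06-07.
Marchetti filed on 2012-08-28, after the 2012-06-07 deadline, so the action is time-barred.

TIME-BARRED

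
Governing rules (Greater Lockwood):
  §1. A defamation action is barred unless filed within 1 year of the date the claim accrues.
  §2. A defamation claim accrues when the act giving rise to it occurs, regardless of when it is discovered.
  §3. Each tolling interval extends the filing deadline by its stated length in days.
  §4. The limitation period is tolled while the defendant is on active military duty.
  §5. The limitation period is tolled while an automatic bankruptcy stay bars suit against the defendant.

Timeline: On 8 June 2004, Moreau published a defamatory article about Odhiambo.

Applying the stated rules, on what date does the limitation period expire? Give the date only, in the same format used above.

The claim accrued on 8 June 2004, when the wrongful act occurred.
The untolled deadline — 1 year after 8 June 2004 — is 8 June 2005.

8 June 2005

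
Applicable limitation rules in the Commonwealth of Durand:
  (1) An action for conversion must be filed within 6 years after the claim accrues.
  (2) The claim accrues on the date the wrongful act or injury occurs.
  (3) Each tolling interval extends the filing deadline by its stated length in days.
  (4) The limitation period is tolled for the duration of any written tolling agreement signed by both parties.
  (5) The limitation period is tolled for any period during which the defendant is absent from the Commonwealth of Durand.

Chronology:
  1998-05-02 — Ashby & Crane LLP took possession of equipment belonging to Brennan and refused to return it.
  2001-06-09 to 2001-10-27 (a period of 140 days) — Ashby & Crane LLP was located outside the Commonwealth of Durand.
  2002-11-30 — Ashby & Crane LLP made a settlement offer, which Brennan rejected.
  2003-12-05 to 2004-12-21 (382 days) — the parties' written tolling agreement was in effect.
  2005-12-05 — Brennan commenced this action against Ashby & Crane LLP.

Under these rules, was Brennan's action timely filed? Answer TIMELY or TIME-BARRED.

TIME-BARRED

The claim accrued on 1998-05-02, the date of the act.
6 years from 1998-05-02 is 2004-05-02.
The defendant's absence from the jurisdiction from 2001-06-09 to 2001-10-27 tolled the period for 140 days, extending the deadline to 2004-09-19.
Because the written tolling agreement ran from 2003-12-05 to 2004-12-21, the deadline is extended by 382 days to 2005-10-06.
None of the other events listed affects the running of the period under the stated rules.
Filing on 2005-12-05 missed the 2005-10-06 deadline — the action is time-barred.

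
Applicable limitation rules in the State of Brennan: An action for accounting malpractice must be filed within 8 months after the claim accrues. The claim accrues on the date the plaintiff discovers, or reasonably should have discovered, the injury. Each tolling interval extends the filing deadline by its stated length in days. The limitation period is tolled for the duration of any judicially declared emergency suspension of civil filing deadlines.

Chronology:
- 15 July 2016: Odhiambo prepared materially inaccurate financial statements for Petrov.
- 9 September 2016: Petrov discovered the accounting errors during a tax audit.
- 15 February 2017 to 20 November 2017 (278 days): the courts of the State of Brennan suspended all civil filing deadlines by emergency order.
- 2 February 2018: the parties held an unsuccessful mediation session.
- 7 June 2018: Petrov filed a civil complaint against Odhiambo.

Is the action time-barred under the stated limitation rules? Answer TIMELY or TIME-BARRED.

Under the discovery rule, the claim accrued on 9 September 2016, when Petrov discovered the injury — not on the 15 July 2016 date of the underlying act.
The untolled deadline — 8 months after 9 September 2016 — is 9 May 2017.
Because the emergency suspension of filing deadlines ran from 15 February 2017 to 20 November 2017, the deadline is extended by 278 days to 11 February 2018.
The other events in the timeline have no effect on the limitation period under the stated rules.
Petrov filed on 7 June 2018, after the 11 February 2018 deadline, so the action is time-barred.

TIME-BARRED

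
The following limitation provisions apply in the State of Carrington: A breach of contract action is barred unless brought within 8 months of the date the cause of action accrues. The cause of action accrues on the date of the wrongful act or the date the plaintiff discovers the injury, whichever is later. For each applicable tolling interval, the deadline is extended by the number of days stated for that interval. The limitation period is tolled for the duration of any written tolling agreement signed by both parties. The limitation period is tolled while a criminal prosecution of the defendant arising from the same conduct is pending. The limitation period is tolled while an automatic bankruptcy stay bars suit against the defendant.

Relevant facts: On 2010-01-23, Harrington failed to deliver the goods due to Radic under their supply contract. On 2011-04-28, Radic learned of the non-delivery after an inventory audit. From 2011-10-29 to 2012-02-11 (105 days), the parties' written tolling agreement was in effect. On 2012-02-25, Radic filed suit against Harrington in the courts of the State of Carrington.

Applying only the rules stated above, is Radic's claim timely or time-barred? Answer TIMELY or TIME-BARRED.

The claim accrued on 2011-04-28 — the later of the 2010-01-23 act and the 2011-04-28 discovery.
8 months from 2011-04-28 is 2011-12-28.
Because the written tolling agreement ran from 2011-10-29 to 2012-02-11, the deadline is extended by 105 days to 2012-04-11.
The 2012-02-25 filing precedes the 2012-04-11 deadline; the claim is timely.

TIMELY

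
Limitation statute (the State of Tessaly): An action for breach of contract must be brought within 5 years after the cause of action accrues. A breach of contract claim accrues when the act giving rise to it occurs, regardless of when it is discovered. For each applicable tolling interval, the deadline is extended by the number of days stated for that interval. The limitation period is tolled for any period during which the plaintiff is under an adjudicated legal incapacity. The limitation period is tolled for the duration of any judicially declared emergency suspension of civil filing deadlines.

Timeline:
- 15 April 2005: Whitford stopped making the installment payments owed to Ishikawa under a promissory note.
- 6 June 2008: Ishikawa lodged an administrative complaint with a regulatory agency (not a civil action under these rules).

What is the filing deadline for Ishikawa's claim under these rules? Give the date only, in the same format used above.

15 April 2010

The limitation period began to run on 15 April 2005.
5 years from 15 April 2005 is 15 April 2010.
None of the other events listed affects the running of the period under the stated rules.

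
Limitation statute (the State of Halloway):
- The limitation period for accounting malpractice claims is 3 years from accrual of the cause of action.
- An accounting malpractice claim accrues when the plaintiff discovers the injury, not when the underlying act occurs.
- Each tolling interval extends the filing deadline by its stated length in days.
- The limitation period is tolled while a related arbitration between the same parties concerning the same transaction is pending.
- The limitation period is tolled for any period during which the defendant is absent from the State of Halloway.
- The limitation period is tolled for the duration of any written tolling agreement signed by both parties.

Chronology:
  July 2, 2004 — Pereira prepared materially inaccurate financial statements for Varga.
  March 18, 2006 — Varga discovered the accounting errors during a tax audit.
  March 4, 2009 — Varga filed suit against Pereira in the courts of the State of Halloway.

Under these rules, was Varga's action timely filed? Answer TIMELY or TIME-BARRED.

Under the discovery rule, the claim accrued on March 18, 2006, when Varga discovered the injury — not on the July 2, 2004 date of the underlying act.
Adding the 3 years base period to March 18, 2006 gives a deadline of March 18, 2009, before any tolling.
The March 4, 2009 filing precedes the March 18, 2009 deadline; the claim is timely.

TIMELY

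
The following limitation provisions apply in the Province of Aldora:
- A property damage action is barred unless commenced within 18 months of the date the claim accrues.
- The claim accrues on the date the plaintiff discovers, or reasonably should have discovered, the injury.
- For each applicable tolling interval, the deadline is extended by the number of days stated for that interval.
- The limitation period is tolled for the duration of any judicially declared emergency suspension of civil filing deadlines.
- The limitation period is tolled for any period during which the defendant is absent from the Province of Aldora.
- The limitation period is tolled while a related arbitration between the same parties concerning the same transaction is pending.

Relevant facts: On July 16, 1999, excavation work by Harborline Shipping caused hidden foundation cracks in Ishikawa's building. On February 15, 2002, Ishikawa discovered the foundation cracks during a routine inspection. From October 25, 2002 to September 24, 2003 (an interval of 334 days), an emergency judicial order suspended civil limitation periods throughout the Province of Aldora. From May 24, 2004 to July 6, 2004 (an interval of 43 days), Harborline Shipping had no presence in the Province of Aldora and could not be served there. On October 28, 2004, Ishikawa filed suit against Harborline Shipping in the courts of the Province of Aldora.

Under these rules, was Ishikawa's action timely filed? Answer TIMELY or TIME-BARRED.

TIME-BARRED

Under the discovery rule, the claim accrued on February 15, 2002, when Ishikawa discovered the injury — not on the July 16, 1999 date of the underlying act.
18 months from February 15, 2002 is August 15, 2003.
The emergency suspension of filing deadlines from October 25, 2002 to September 24, 2003 tolled the period for 334 days, extending the deadline to July 14, 2004.
The defendant's absence from the jurisdiction from May 24, 2004 to July 6, 2004 tolled the period for 43 days, extending the deadline to August 26, 2004.
Filing on October 28, 2004 missed the August 26, 2004 deadline — the action is time-barred.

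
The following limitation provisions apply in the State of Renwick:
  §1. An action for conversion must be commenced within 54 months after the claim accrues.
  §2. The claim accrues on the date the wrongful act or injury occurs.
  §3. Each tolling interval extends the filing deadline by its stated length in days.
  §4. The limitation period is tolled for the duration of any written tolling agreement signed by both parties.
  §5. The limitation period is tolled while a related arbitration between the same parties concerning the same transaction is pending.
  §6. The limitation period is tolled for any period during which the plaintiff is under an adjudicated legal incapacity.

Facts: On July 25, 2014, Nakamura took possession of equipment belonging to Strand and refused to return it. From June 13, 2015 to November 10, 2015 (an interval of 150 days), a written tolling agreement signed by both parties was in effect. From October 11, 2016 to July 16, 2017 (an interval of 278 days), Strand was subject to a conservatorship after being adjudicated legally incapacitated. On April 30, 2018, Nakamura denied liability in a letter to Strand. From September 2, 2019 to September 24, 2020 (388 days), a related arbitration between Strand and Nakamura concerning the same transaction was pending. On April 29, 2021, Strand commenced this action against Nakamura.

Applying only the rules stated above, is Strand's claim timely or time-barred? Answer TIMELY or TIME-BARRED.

The limitation period began to run on July 25, 2014.
Adding the 54 months base period to July 25, 2014 gives a deadline of January 25, 2019, before any tolling.
Because the written tolling agreement ran from June 13, 2015 to November 10, 2015, the deadline is extended by 150 days to June 24, 2019.
The period was tolled for 278 days by the plaintiff's legal incapacity (October 11, 2016 to July 16, 2017), pushing the deadline to March 28, 2020.
The pending related arbitration from September 2, 2019 to September 24, 2020 tolled the period for 388 days, extending the deadline to April 20, 2021.
None of the other events listed affects the running of the period under the stated rules.
Strand filed on April 29, 2021, after the April 20, 2021 deadline, so the action is time-barred.

TIME-BARRED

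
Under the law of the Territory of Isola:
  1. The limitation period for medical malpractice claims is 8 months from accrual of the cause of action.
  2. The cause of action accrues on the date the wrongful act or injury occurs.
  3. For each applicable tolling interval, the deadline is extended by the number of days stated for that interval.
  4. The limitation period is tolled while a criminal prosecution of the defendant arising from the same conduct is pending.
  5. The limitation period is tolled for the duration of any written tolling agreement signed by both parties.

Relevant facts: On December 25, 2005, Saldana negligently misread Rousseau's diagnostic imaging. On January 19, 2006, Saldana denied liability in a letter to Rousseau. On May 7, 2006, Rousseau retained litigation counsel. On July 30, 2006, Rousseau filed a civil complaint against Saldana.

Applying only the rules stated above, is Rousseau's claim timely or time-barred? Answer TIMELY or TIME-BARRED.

TIMELY

The limitation period began to run on December 25, 2005.
Adding the 8 months base period to December 25, 2005 gives a deadline of August 25, 2006, before any tolling.
Nothing else in the chronology tolls or restarts the period.
Filing on July 30, 2006 beat the August 25, 2006 deadline — the action is timely.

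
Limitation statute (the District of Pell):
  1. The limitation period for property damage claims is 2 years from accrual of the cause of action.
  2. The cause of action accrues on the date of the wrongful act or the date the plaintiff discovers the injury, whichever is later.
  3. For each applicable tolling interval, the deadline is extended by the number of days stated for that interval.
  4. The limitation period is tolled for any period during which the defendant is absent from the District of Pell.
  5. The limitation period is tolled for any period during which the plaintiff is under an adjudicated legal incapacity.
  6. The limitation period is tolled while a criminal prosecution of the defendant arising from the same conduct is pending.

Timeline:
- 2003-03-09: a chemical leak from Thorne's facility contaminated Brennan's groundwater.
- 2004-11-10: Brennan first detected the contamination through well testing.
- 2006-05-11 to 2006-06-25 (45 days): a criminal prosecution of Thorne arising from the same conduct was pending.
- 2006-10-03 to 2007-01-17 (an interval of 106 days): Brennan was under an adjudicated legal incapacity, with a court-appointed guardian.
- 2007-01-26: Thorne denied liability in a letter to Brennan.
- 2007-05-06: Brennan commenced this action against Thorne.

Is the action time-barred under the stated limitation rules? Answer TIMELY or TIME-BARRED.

Because discovery on 2004-11-10 post-dates the 2003-03-09 act, accrual under the later-of rule falls on 2004-11-10.
The untolled deadline — 2 years after 2004-11-10 — is 2006-11-10.
The period was tolled for 45 days by the pending criminal prosecution (2006-05-11 to 2006-06-25), pushing the deadline to 2006-12-25.
The plaintiff's legal incapacity from 2006-10-03 to 2007-01-17 tolled the period for 106 days, extending the deadline to 2007-04-10.
Nothing else in the chronology tolls or restarts the period.
Brennan filed on 2007-05-06, after the 2007-04-10 deadline, so the action is time-barred.

TIME-BARRED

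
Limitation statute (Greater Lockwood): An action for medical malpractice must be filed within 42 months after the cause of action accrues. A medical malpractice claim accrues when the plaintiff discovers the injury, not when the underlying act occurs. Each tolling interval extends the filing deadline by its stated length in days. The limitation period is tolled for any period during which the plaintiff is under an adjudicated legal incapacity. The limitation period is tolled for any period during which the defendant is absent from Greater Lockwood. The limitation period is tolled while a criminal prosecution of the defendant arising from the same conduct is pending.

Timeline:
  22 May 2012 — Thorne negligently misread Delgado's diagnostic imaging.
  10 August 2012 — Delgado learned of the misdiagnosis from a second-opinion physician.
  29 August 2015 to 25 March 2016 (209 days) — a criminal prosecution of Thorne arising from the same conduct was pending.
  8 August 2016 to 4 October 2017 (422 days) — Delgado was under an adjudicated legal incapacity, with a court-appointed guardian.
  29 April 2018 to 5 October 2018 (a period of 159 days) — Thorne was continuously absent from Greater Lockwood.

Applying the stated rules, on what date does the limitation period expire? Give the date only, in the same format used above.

The claim did not accrue until Delgado discovered the injury on 10 August 2012; the 22 May 2012 act date does not start the clock under the stated rule.
42 months from 10 August 2012 is 10 February 2016.
Because the pending criminal prosecution ran from 29 August 2015 to 25 March 2016, the deadline is extended by 209 days to 6 September 2016.
The period was tolled for 422 days by the plaintiff's legal incapacity (8 August 2016 to 4 October 2017), pushing the deadline to 2 November 2017.
By the time the defendant's absence from the jurisdiction began on 29 April 2018, the limitation period had already expired on 2 November 2017; that interval cannot revive it.

2 November 2017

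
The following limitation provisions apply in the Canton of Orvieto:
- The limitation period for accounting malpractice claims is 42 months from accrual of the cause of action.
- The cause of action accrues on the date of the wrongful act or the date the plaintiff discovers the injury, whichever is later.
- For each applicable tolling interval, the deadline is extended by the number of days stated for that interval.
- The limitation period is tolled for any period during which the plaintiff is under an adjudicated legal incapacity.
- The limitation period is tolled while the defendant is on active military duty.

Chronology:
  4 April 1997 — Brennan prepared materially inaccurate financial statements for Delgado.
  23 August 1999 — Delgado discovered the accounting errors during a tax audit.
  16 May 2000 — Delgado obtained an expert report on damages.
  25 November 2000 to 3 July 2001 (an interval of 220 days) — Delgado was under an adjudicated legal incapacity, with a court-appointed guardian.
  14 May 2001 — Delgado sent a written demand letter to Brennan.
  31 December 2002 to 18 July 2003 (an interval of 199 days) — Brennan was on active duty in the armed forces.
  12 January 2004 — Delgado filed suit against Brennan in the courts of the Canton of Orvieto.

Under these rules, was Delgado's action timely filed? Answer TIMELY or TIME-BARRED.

Because discovery on 23 August 1999 post-dates the 4 April 1997 act, accrual under the later-of rule falls on 23 August 1999.
42 months from 23 August 1999 is 23 February 2003.
Because the plaintiff's legal incapacity ran from 25 November 2000 to 3 July 2001, the deadline is extended by 220 days to 1 October 2003.
The period was tolled for 199 days by the defendant's active military service (31 December 2002 to 18 July 2003), pushing the deadline to 17 April 2004.
The other events in the timeline have no effect on the limitation period under the stated rules.
Delgado filed on 12 January 2004, before the 17 April 2004 deadline, so the action is timely.

TIMELY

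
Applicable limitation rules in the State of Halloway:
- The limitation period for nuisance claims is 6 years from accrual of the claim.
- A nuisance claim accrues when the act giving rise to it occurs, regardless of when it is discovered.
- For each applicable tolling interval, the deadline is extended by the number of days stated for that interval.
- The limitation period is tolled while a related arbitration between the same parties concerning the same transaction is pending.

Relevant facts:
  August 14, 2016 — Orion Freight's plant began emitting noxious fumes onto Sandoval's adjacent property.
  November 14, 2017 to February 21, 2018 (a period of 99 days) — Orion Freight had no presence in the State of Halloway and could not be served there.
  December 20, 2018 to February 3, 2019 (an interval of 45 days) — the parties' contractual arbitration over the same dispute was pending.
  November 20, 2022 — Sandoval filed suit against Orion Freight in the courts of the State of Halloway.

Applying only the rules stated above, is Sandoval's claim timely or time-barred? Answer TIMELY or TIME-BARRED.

The claim accrued on August 14, 2016, the date of the act.
Adding the 6 years base period to August 14, 2016 gives a deadline of August 14, 2022, before any tolling.
The pending related arbitration from December 20, 2018 to February 3, 2019 tolled the period for 45 days, extending the deadline to September 28, 2022.
No stated provision tolls the period for the defendant's absence, so the interval from November 14, 2017 to February 21, 2018 has no effect on the deadline.
The November 20, 2022 filing falls after the September 28, 2022 deadline; the claim is time-barred.

TIME-BARRED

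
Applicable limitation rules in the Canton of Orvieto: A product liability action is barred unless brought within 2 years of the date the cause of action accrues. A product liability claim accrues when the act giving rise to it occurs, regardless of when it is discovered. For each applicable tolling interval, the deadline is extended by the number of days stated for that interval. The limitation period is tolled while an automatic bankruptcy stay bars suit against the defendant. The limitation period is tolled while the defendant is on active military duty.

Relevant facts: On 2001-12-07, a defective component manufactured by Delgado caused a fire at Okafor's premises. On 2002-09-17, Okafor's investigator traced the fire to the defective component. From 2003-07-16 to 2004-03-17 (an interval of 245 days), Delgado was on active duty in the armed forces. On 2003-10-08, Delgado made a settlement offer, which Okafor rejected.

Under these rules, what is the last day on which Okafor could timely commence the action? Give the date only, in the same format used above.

2004-08-08

Because the rule ties accrual to occurrence, the claim accrued on 2001-12-07, not on the 2002-09-17 discovery date.
2 years from 2001-12-07 is 2003-12-07.
The defendant's active military service from 2003-07-16 to 2004-03-17 tolled the period for 245 days, extending the deadline to 2004-08-08.
The other events in the timeline have no effect on the limitation period under the stated rules.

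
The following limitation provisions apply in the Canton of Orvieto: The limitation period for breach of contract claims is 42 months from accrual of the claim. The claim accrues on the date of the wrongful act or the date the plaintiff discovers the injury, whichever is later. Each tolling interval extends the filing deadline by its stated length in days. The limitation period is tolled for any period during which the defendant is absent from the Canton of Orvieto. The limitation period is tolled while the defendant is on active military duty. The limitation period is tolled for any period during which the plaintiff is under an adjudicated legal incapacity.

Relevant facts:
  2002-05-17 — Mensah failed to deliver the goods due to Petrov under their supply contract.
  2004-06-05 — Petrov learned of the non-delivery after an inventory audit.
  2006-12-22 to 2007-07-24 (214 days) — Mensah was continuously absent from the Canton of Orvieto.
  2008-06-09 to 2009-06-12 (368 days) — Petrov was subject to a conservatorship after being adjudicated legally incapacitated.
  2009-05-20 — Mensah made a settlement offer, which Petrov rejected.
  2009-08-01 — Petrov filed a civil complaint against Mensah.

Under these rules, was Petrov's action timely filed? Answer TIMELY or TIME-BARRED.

TIME-BARRED

Because discovery on 2004-06-05 post-dates the 2002-05-17 act, accrual under the later-of rule falls on 2004-06-05.
Adding the 42 months base period to 2004-06-05 gives a deadline of 2007-12-05, before any tolling.
Because the defendant's absence from the jurisdiction ran from 2006-12-22 to 2007-07-24, the deadline is extended by 214 days to 2008-07-06.
The plaintiff's legal incapacity from 2008-06-09 to 2009-06-12 tolled the period for 368 days, extending the deadline to 2009-07-09.
The other events in the timeline have no effect on the limitation period under the stated rules.
Petrov filed on 2009-08-01, after the 2009-07-09 deadline, so the action is time-barred.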